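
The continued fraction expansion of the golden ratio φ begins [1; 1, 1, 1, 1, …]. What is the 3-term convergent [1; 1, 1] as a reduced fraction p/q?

Start with 1.
1 + 1/(1/1) = 1 + 1/1 = 2/1
1 + 1/(2/1) = 1 + 1/2 = 3/2

3/2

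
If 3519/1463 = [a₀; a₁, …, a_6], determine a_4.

9

Run the Euclidean algorithm, recording each quotient:
3519 = 2·1463 + 593, so a_0 = 2
1463 = 2·593 + 277, so a_1 = 2
593 = 2·277 + 39, so a_2 = 2
277 = 7·39 + 4, so a_3 = 7
39 = 9·4 + 3, so a_4 = 9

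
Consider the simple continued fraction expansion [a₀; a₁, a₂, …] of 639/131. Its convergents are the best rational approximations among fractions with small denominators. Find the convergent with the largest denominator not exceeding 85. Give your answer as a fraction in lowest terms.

200/41

List convergents until the denominator exceeds the bound:
a_0 = 4: 4/1  (≤ bound)
a_1 = 1: 5/1  (≤ bound)
a_2 = 7: 39/8  (≤ bound)
a_3 = 5: 200/41  (≤ bound)
a_4 = 3: 639/131  (> 85, stop)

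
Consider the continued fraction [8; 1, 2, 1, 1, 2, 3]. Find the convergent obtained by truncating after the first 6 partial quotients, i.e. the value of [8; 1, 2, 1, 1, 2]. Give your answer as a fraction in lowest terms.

Collapse the nested fraction from the inside out:
Start with 2.
1 + 1/(2/1) = 1 + 1/2 = 3/2
1 + 1/(3/2) = 1 + 2/3 = 5/3
2 + 1/(5/3) = 2 + 3/5 = 13/5
1 + 1/(13/5) = 1 + 5/13 = 18/13
8 + 1/(18/13) = 8 + 13/18 = 157/18

157/18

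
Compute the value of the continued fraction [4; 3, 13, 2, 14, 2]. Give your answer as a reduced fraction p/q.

10757/2487

a_0 = 4: 4/1
a_1 = 3: 13/3
a_2 = 13: 173/40
a_3 = 2: 359/83
a_4 = 14: 5199/1202
a_5 = 2: 10757/2487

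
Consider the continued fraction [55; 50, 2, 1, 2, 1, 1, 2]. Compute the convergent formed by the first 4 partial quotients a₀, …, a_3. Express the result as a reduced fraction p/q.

8308/151

a_0 = 55: 55/1
a_1 = 50: 2751/50
a_2 = 2: 5557/101
a_3 = 1: 8308/151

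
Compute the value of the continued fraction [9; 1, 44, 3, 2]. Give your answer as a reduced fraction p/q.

3163/317

a_0 = 9: 9/1
a_1 = 1: 10/1
a_2 = 44: 449/45
a_3 = 3: 1357/136
a_4 = 2: 3163/317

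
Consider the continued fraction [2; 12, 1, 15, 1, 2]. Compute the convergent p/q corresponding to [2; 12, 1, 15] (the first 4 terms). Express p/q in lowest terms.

Use the convergent recurrence hₖ = aₖ·hₖ₋₁ + hₖ₋₂ (and likewise for the denominators kₖ):
a_0 = 2: 2/1
a_1 = 12: 25/12
a_2 = 1: 27/13
a_3 = 15: 430/207

430/207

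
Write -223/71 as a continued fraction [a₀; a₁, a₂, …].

-223 ÷ 71 → quotient -4, remainder 61
71 ÷ 61 → quotient 1, remainder 10
61 ÷ 10 → quotient 6, remainder 1
10 ÷ 1 → quotient 10, remainder 0

[-4; 1, 6, 10]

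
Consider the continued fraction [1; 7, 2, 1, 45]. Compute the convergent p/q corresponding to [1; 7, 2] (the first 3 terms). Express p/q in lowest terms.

a_0 = 1: 1/1
a_1 = 7: 8/7
a_2 = 2: 17/15

17/15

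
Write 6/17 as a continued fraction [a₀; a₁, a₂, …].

Run the Euclidean algorithm, recording each quotient:
6 = 0·17 + 6, so a_0 = 0
17 = 2·6 + 5, so a_1 = 2
6 = 1·5 + 1, so a_2 = 1
5 = 5·1 + 0, so a_3 = 5

[0; 2, 1, 5]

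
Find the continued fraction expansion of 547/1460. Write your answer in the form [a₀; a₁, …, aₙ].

[0; 2, 1, 2, 45, 4]

Repeatedly divide and take the remainder:
547 = 0·1460 + 547, so a_0 = 0
1460 = 2·547 + 366, so a_1 = 2
547 = 1·366 + 181, so a_2 = 1
366 = 2·181 + 4, so a_3 = 2
181 = 45·4 + 1, so a_4 = 45
4 = 4·1 + 0, so a_5 = 4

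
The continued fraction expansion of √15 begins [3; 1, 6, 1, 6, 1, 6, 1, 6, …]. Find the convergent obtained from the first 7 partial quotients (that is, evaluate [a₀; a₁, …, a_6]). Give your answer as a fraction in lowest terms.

Start with 6.
1 + 1/(6/1) = 1 + 1/6 = 7/6
6 + 1/(7/6) = 6 + 6/7 = 48/7
1 + 1/(48/7) = 1 + 7/48 = 55/48
6 + 1/(55/48) = 6 + 48/55 = 378/55
1 + 1/(378/55) = 1 + 55/378 = 433/378
3 + 1/(433/378) = 3 + 378/433 = 1677/433

1677/433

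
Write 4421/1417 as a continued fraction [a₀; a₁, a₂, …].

Run the Euclidean algorithm, recording each quotient:
4421 ÷ 1417 → quotient 3, remainder 170
1417 ÷ 170 → quotient 8, remainder 57
170 ÷ 57 → quotient 2, remainder 56
57 ÷ 56 → quotient 1, remainder 1
56 ÷ 1 → quotient 56, remainder 0

[3; 8, 2, 1, 56]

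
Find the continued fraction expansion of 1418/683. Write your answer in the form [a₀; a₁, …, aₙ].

[2; 13, 7, 2, 3]

1418 = 2·683 + 52, so a_0 = 2
683 = 13·52 + 7, so a_1 = 13
52 = 7·7 + 3, so a_2 = 7
7 = 2·3 + 1, so a_3 = 2
3 = 3·1 + 0, so a_4 = 3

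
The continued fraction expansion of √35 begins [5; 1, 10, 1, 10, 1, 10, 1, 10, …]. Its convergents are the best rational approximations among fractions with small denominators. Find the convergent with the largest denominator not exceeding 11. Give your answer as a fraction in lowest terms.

65/11

List convergents until the denominator exceeds the bound:
a_0 = 5: 5/1  (≤ bound)
a_1 = 1: 6/1  (≤ bound)
a_2 = 10: 65/11  (≤ bound)
a_3 = 1: 71/12  (> 11, stop)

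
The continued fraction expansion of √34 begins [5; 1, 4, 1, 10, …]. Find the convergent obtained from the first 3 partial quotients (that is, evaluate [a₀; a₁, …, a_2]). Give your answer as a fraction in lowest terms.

Build up convergents one term at a time:
a_0 = 5: 5/1
a_1 = 1: 6/1
a_2 = 4: 29/5

29/5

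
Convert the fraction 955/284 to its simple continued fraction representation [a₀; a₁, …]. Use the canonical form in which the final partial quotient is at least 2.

[3; 2, 1, 3, 8, 3]

955 ÷ 284 → quotient 3, remainder 103
284 ÷ 103 → quotient 2, remainder 78
103 ÷ 78 → quotient 1, remainder 25
78 ÷ 25 → quotient 3, remainder 3
25 ÷ 3 → quotient 8, remainder 1
3 ÷ 1 → quotient 3, remainder 0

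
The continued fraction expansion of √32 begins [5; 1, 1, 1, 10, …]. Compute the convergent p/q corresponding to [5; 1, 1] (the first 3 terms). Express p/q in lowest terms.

Build up convergents one term at a time:
a_0 = 5: 5/1
a_1 = 1: 6/1
a_2 = 1: 11/2

11/2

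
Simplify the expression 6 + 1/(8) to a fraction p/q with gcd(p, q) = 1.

Work from the innermost term outward:
Start with 8.
6 + 1/(8/1) = 6 + 1/8 = 49/8

49/8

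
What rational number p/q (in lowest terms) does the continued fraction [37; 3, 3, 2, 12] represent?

10669/286

Work from the innermost term outward:
Start with 12.
2 + 1/(12/1) = 2 + 1/12 = 25/12
3 + 1/(25/12) = 3 + 12/25 = 87/25
3 + 1/(87/25) = 3 + 25/87 = 286/87
37 + 1/(286/87) = 37 + 87/286 = 10669/286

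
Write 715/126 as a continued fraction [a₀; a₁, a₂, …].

[5; 1, 2, 13, 1, 2]

Repeatedly divide and take the remainder:
⌊715/126⌋ = 5, remainder 85
⌊126/85⌋ = 1, remainder 41
⌊85/41⌋ = 2, remainder 3
⌊41/3⌋ = 13, remainder 2
⌊3/2⌋ = 1, remainder 1
⌊2/1⌋ = 2, remainder 0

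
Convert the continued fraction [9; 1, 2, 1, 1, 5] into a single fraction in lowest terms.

a_0 = 9: 9/1
a_1 = 1: 10/1
a_2 = 2: 29/3
a_3 = 1: 39/4
a_4 = 1: 68/7
a_5 = 5: 379/39

379/39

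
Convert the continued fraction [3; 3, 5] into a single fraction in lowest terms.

Compute successive convergents:
a_0 = 3: 3/1
a_1 = 3: 10/3
a_2 = 5: 53/16

53/16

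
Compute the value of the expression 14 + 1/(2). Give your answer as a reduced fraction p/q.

29/2

Start with 2.
14 + 1/(2/1) = 14 + 1/2 = 29/2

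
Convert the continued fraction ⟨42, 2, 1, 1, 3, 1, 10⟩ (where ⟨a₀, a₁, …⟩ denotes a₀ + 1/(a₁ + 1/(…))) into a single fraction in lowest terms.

10513/248

Compute successive convergents:
a_0 = 42: 42/1
a_1 = 2: 85/2
a_2 = 1: 127/3
a_3 = 1: 212/5
a_4 = 3: 763/18
a_5 = 1: 975/23
a_6 = 10: 10513/248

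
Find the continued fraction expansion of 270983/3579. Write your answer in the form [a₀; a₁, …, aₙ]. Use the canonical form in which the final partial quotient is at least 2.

Run the Euclidean algorithm, recording each quotient:
270983 = 75·3579 + 2558, so a_0 = 75
3579 = 1·2558 + 1021, so a_1 = 1
2558 = 2·1021 + 516, so a_2 = 2
1021 = 1·516 + 505, so a_3 = 1
516 = 1·505 + 11, so a_4 = 1
505 = 45·11 + 10, so a_5 = 45
11 = 1·10 + 1, so a_6 = 1
10 = 10·1 + 0, so a_7 = 10

[75; 1, 2, 1, 1, 45, 1, 10]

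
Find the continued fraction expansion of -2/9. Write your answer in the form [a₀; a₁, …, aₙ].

[-1; 1, 3, 2]

⌊-2/9⌋ = -1, remainder 7
⌊9/7⌋ = 1, remainder 2
⌊7/2⌋ = 3, remainder 1
⌊2/1⌋ = 2, remainder 0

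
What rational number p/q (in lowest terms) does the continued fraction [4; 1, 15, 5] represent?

400/81

Collapse the nested fraction from the inside out:
Start with 5.
15 + 1/(5/1) = 15 + 1/5 = 76/5
1 + 1/(76/5) = 1 + 5/76 = 81/76
4 + 1/(81/76) = 4 + 76/81 = 400/81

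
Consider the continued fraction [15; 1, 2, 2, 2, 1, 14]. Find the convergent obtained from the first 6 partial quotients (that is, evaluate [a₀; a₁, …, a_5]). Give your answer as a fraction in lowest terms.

Use the convergent recurrence hₖ = aₖ·hₖ₋₁ + hₖ₋₂ (and likewise for the denominators kₖ):
a_0 = 15: 15/1
a_1 = 1: 16/1
a_2 = 2: 47/3
a_3 = 2: 110/7
a_4 = 2: 267/17
a_5 = 1: 377/24

377/24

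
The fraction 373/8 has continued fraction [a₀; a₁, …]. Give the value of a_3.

⌊373/8⌋ = 46, remainder 5
⌊8/5⌋ = 1, remainder 3
⌊5/3⌋ = 1, remainder 2
⌊3/2⌋ = 1, remainder 1

1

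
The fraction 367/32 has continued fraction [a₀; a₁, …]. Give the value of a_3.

2

Apply division with remainder until the remainder is 0:
367 ÷ 32 → quotient 11, remainder 15
32 ÷ 15 → quotient 2, remainder 2
15 ÷ 2 → quotient 7, remainder 1
2 ÷ 1 → quotient 2, remainder 0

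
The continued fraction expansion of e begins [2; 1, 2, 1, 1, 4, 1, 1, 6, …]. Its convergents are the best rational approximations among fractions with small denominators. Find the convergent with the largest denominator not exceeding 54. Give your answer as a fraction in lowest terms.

a_0 = 2: 2/1  (≤ bound)
a_1 = 1: 3/1  (≤ bound)
a_2 = 2: 8/3  (≤ bound)
a_3 = 1: 11/4  (≤ bound)
a_4 = 1: 19/7  (≤ bound)
a_5 = 4: 87/32  (≤ bound)
a_6 = 1: 106/39  (≤ bound)
a_7 = 1: 193/71  (> 54, stop)

106/39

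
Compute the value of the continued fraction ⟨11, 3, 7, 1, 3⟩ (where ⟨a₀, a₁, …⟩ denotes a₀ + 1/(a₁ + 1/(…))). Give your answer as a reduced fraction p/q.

1098/97

a_0 = 11: 11/1
a_1 = 3: 34/3
a_2 = 7: 249/22
a_3 = 1: 283/25
a_4 = 3: 1098/97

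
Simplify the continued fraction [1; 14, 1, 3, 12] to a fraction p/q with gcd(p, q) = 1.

772/723

Compute successive convergents:
a_0 = 1: 1/1
a_1 = 14: 15/14
a_2 = 1: 16/15
a_3 = 3: 63/59
a_4 = 12: 772/723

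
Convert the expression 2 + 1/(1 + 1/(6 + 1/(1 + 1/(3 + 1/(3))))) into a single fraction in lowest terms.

290/101

Work from the innermost term outward:
Start with 3.
3 + 1/(3/1) = 3 + 1/3 = 10/3
1 + 1/(10/3) = 1 + 3/10 = 13/10
6 + 1/(13/10) = 6 + 10/13 = 88/13
1 + 1/(88/13) = 1 + 13/88 = 101/88
2 + 1/(101/88) = 2 + 88/101 = 290/101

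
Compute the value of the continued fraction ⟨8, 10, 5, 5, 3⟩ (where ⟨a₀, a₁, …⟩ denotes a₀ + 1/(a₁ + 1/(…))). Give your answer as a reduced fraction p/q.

6851/846

Start with 3.
5 + 1/(3/1) = 5 + 1/3 = 16/3
5 + 1/(16/3) = 5 + 3/16 = 83/16
10 + 1/(83/16) = 10 + 16/83 = 846/83
8 + 1/(846/83) = 8 + 83/846 = 6851/846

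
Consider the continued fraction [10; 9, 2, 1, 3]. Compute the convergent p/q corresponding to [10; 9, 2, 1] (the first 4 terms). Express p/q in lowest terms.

283/28

a_0 = 10: 10/1
a_1 = 9: 91/9
a_2 = 2: 192/19
a_3 = 1: 283/28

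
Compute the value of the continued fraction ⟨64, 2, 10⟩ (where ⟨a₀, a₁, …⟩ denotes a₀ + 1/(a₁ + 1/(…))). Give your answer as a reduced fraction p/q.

Use the convergent recurrence hₖ = aₖ·hₖ₋₁ + hₖ₋₂ (and likewise for the denominators kₖ):
a_0 = 64: 64/1
a_1 = 2: 129/2
a_2 = 10: 1354/21

1354/21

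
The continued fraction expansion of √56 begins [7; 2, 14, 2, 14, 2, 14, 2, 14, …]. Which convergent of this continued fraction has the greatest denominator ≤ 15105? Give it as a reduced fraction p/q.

13455/1798

a_0 = 7: 7/1  (≤ bound)
a_1 = 2: 15/2  (≤ bound)
a_2 = 14: 217/29  (≤ bound)
a_3 = 2: 449/60  (≤ bound)
a_4 = 14: 6503/869  (≤ bound)
a_5 = 2: 13455/1798  (≤ bound)
a_6 = 14: 194873/26041  (> 15105, stop)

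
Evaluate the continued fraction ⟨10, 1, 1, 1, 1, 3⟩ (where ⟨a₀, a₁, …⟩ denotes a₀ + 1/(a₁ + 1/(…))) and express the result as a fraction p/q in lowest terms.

Start with 3.
1 + 1/(3/1) = 1 + 1/3 = 4/3
1 + 1/(4/3) = 1 + 3/4 = 7/4
1 + 1/(7/4) = 1 + 4/7 = 11/7
1 + 1/(11/7) = 1 + 7/11 = 18/11
10 + 1/(18/11) = 10 + 11/18 = 191/18

191/18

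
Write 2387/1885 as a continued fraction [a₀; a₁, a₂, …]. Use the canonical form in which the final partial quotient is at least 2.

[1; 3, 1, 3, 12, 3, 3]

Repeatedly divide and take the remainder:
2387 = 1·1885 + 502, so a_0 = 1
1885 = 3·502 + 379, so a_1 = 3
502 = 1·379 + 123, so a_2 = 1
379 = 3·123 + 10, so a_3 = 3
123 = 12·10 + 3, so a_4 = 12
10 = 3·3 + 1, so a_5 = 3
3 = 3·1 + 0, so a_6 = 3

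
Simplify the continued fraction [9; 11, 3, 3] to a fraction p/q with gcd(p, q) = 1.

Start with 3.
3 + 1/(3/1) = 3 + 1/3 = 10/3
11 + 1/(10/3) = 11 + 3/10 = 113/10
9 + 1/(113/10) = 9 + 10/113 = 1027/113

1027/113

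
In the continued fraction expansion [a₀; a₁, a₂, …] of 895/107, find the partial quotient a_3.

895 = 8·107 + 39, so a_0 = 8
107 = 2·39 + 29, so a_1 = 2
39 = 1·29 + 10, so a_2 = 1
29 = 2·10 + 9, so a_3 = 2

2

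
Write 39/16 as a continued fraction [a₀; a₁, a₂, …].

[2; 2, 3, 2]

⌊39/16⌋ = 2, remainder 7
⌊16/7⌋ = 2, remainder 2
⌊7/2⌋ = 3, remainder 1
⌊2/1⌋ = 2, remainder 0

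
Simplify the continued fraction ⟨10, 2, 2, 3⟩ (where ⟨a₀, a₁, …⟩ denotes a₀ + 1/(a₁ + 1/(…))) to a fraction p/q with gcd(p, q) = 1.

177/17

Start with 3.
2 + 1/(3/1) = 2 + 1/3 = 7/3
2 + 1/(7/3) = 2 + 3/7 = 17/7
10 + 1/(17/7) = 10 + 7/17 = 177/17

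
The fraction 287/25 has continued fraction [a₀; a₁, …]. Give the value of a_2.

Apply division with remainder until the remainder is 0:
287 ÷ 25 → quotient 11, remainder 12
25 ÷ 12 → quotient 2, remainder 1
12 ÷ 1 → quotient 12, remainder 0

12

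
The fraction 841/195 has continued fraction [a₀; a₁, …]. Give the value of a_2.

5

Apply division with remainder until the remainder is 0:
841 ÷ 195 → quotient 4, remainder 61
195 ÷ 61 → quotient 3, remainder 12
61 ÷ 12 → quotient 5, remainder 1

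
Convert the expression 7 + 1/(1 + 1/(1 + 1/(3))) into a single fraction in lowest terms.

Start with 3.
1 + 1/(3/1) = 1 + 1/3 = 4/3
1 + 1/(4/3) = 1 + 3/4 = 7/4
7 + 1/(7/4) = 7 + 4/7 = 53/7

53/7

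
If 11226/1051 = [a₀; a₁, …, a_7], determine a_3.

7

11226 ÷ 1051 → quotient 10, remainder 716
1051 ÷ 716 → quotient 1, remainder 335
716 ÷ 335 → quotient 2, remainder 46
335 ÷ 46 → quotient 7, remainder 13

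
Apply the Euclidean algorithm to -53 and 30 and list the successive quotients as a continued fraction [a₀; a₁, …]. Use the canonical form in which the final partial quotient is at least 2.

⌊-53/30⌋ = -2, remainder 7
⌊30/7⌋ = 4, remainder 2
⌊7/2⌋ = 3, remainder 1
⌊2/1⌋ = 2, remainder 0

[-2; 4, 3, 2]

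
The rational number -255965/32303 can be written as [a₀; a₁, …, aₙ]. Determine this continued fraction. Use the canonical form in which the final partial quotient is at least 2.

⌊-255965/32303⌋ = -8, remainder 2459
⌊32303/2459⌋ = 13, remainder 336
⌊2459/336⌋ = 7, remainder 107
⌊336/107⌋ = 3, remainder 15
⌊107/15⌋ = 7, remainder 2
⌊15/2⌋ = 7, remainder 1
⌊2/1⌋ = 2, remainder 0

[-8; 13, 7, 3, 7, 7, 2]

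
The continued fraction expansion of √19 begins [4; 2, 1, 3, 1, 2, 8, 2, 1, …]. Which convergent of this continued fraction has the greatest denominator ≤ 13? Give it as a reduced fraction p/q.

48/11

List convergents until the denominator exceeds the bound:
a_0 = 4: 4/1  (≤ bound)
a_1 = 2: 9/2  (≤ bound)
a_2 = 1: 13/3  (≤ bound)
a_3 = 3: 48/11  (≤ bound)
a_4 = 1: 61/14  (> 13, stop)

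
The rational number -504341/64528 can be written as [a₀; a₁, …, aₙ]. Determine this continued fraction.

[-8; 5, 2, 3, 11, 1, 2, 47]

-504341 = -8·64528 + 11883, so a_0 = -8
64528 = 5·11883 + 5113, so a_1 = 5
11883 = 2·5113 + 1657, so a_2 = 2
5113 = 3·1657 + 142, so a_3 = 3
1657 = 11·142 + 95, so a_4 = 11
142 = 1·95 + 47, so a_5 = 1
95 = 2·47 + 1, so a_6 = 2
47 = 47·1 + 0, so a_7 = 47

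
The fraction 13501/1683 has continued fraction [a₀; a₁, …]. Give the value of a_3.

18

Repeatedly divide and take the remainder:
⌊13501/1683⌋ = 8, remainder 37
⌊1683/37⌋ = 45, remainder 18
⌊37/18⌋ = 2, remainder 1
⌊18/1⌋ = 18, remainder 0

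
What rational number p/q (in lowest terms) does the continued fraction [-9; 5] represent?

-44/5

Start with 5.
-9 + 1/(5/1) = -9 + 1/5 = -44/5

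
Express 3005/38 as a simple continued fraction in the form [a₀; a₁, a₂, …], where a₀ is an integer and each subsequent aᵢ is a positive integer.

[79; 12, 1, 2]

⌊3005/38⌋ = 79, remainder 3
⌊38/3⌋ = 12, remainder 2
⌊3/2⌋ = 1, remainder 1
⌊2/1⌋ = 2, remainder 0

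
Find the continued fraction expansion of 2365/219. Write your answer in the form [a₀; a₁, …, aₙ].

Run the Euclidean algorithm, recording each quotient:
⌊2365/219⌋ = 10, remainder 175
⌊219/175⌋ = 1, remainder 44
⌊175/44⌋ = 3, remainder 43
⌊44/43⌋ = 1, remainder 1
⌊43/1⌋ = 43, remainder 0

[10; 1, 3, 1, 43]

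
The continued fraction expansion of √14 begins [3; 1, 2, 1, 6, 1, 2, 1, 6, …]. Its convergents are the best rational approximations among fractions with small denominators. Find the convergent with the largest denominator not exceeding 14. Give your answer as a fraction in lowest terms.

15/4

List convergents until the denominator exceeds the bound:
a_0 = 3: 3/1  (≤ bound)
a_1 = 1: 4/1  (≤ bound)
a_2 = 2: 11/3  (≤ bound)
a_3 = 1: 15/4  (≤ bound)
a_4 = 6: 101/27  (> 14, stop)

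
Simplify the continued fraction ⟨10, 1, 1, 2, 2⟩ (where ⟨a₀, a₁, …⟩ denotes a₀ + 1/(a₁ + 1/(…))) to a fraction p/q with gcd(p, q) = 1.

a_0 = 10: 10/1
a_1 = 1: 11/1
a_2 = 1: 21/2
a_3 = 2: 53/5
a_4 = 2: 127/12

127/12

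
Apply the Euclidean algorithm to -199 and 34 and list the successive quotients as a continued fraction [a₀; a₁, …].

[-6; 6, 1, 4]

⌊-199/34⌋ = -6, remainder 5
⌊34/5⌋ = 6, remainder 4
⌊5/4⌋ = 1, remainder 1
⌊4/1⌋ = 4, remainder 0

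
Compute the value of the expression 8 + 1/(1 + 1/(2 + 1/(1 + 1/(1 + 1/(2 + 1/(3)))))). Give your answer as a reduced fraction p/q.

532/61

Start with 3.
2 + 1/(3/1) = 2 + 1/3 = 7/3
1 + 1/(7/3) = 1 + 3/7 = 10/7
1 + 1/(10/7) = 1 + 7/10 = 17/10
2 + 1/(17/10) = 2 + 10/17 = 44/17
1 + 1/(44/17) = 1 + 17/44 = 61/44
8 + 1/(61/44) = 8 + 44/61 = 532/61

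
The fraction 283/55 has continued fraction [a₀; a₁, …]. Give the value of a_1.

Apply division with remainder until the remainder is 0:
283 ÷ 55 → quotient 5, remainder 8
55 ÷ 8 → quotient 6, remainder 7

6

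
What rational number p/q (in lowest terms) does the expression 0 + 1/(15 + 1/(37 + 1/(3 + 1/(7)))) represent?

821/12337

Work from the innermost term outward:
Start with 7.
3 + 1/(7/1) = 3 + 1/7 = 22/7
37 + 1/(22/7) = 37 + 7/22 = 821/22
15 + 1/(821/22) = 15 + 22/821 = 12337/821
0 + 1/(12337/821) = 0 + 821/12337 = 821/12337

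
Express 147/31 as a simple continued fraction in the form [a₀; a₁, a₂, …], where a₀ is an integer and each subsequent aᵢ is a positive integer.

Run the Euclidean algorithm, recording each quotient:
147 = 4·31 + 23, so a_0 = 4
31 = 1·23 + 8, so a_1 = 1
23 = 2·8 + 7, so a_2 = 2
8 = 1·7 + 1, so a_3 = 1
7 = 7·1 + 0, so a_4 = 7

[4; 1, 2, 1, 7]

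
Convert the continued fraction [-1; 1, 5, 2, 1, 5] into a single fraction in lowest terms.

Starting at the tail and folding back:
Start with 5.
1 + 1/(5/1) = 1 + 1/5 = 6/5
2 + 1/(6/5) = 2 + 5/6 = 17/6
5 + 1/(17/6) = 5 + 6/17 = 91/17
1 + 1/(91/17) = 1 + 17/91 = 108/91
-1 + 1/(108/91) = -1 + 91/108 = -17/108

-17/108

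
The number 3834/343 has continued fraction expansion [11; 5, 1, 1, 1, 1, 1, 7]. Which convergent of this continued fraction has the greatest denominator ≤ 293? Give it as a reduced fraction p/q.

List convergents until the denominator exceeds the bound:
a_0 = 11: 11/1  (≤ bound)
a_1 = 5: 56/5  (≤ bound)
a_2 = 1: 67/6  (≤ bound)
a_3 = 1: 123/11  (≤ bound)
a_4 = 1: 190/17  (≤ bound)
a_5 = 1: 313/28  (≤ bound)
a_6 = 1: 503/45  (≤ bound)
a_7 = 7: 3834/343  (> 293, stop)

503/45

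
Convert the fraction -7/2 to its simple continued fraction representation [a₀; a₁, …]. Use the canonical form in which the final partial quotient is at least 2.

Apply division with remainder until the remainder is 0:
-7 ÷ 2 → quotient -4, remainder 1
2 ÷ 1 → quotient 2, remainder 0

[-4; 2]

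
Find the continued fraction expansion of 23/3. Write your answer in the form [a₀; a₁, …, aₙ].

[7; 1, 2]

Apply division with remainder until the remainder is 0:
23 = 7·3 + 2, so a_0 = 7
3 = 1·2 + 1, so a_1 = 1
2 = 2·1 + 0, so a_2 = 2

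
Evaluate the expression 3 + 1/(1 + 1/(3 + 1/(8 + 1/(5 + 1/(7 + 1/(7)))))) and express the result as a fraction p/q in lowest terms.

32618/8681

Start with 7.
7 + 1/(7/1) = 7 + 1/7 = 50/7
5 + 1/(50/7) = 5 + 7/50 = 257/50
8 + 1/(257/50) = 8 + 50/257 = 2106/257
3 + 1/(2106/257) = 3 + 257/2106 = 6575/2106
1 + 1/(6575/2106) = 1 + 2106/6575 = 8681/6575
3 + 1/(8681/6575) = 3 + 6575/8681 = 32618/8681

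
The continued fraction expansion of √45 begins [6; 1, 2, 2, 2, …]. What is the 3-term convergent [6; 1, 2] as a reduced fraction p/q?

20/3

Compute successive convergents:
a_0 = 6: 6/1
a_1 = 1: 7/1
a_2 = 2: 20/3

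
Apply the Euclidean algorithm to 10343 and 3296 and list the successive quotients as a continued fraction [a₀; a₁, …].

[3; 7, 4, 10, 11]

10343 = 3·3296 + 455, so a_0 = 3
3296 = 7·455 + 111, so a_1 = 7
455 = 4·111 + 11, so a_2 = 4
111 = 10·11 + 1, so a_3 = 10
11 = 11·1 + 0, so a_4 = 11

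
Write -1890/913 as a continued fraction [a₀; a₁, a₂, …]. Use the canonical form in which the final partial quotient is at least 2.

[-3; 1, 13, 3, 1, 3, 4]

-1890 ÷ 913 → quotient -3, remainder 849
913 ÷ 849 → quotient 1, remainder 64
849 ÷ 64 → quotient 13, remainder 17
64 ÷ 17 → quotient 3, remainder 13
17 ÷ 13 → quotient 1, remainder 4
13 ÷ 4 → quotient 3, remainder 1
4 ÷ 1 → quotient 4, remainder 0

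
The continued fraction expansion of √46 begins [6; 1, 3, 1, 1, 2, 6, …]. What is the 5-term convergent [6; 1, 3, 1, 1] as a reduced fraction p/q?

a_0 = 6: 6/1
a_1 = 1: 7/1
a_2 = 3: 27/4
a_3 = 1: 34/5
a_4 = 1: 61/9

61/9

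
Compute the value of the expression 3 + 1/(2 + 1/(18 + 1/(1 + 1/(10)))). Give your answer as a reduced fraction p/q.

Start with 10.
1 + 1/(10/1) = 1 + 1/10 = 11/10
18 + 1/(11/10) = 18 + 10/11 = 208/11
2 + 1/(208/11) = 2 + 11/208 = 427/208
3 + 1/(427/208) = 3 + 208/427 = 1489/427

1489/427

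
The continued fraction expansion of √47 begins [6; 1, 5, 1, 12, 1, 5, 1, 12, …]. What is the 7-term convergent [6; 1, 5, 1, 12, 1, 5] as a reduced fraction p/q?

Start with 5.
1 + 1/(5/1) = 1 + 1/5 = 6/5
12 + 1/(6/5) = 12 + 5/6 = 77/6
1 + 1/(77/6) = 1 + 6/77 = 83/77
5 + 1/(83/77) = 5 + 77/83 = 492/83
1 + 1/(492/83) = 1 + 83/492 = 575/492
6 + 1/(575/492) = 6 + 492/575 = 3942/575

3942/575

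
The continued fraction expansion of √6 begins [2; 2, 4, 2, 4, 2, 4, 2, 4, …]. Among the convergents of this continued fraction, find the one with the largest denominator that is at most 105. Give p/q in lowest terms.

218/89

a_0 = 2: 2/1  (≤ bound)
a_1 = 2: 5/2  (≤ bound)
a_2 = 4: 22/9  (≤ bound)
a_3 = 2: 49/20  (≤ bound)
a_4 = 4: 218/89  (≤ bound)
a_5 = 2: 485/198  (> 105, stop)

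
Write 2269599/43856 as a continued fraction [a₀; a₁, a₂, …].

⌊2269599/43856⌋ = 51, remainder 32943
⌊43856/32943⌋ = 1, remainder 10913
⌊32943/10913⌋ = 3, remainder 204
⌊10913/204⌋ = 53, remainder 101
⌊204/101⌋ = 2, remainder 2
⌊101/2⌋ = 50, remainder 1
⌊2/1⌋ = 2, remainder 0

[51; 1, 3, 53, 2, 50, 2]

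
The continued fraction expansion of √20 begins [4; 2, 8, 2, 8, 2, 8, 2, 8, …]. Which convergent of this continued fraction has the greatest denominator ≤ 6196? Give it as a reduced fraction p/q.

List convergents until the denominator exceeds the bound:
a_0 = 4: 4/1  (≤ bound)
a_1 = 2: 9/2  (≤ bound)
a_2 = 8: 76/17  (≤ bound)
a_3 = 2: 161/36  (≤ bound)
a_4 = 8: 1364/305  (≤ bound)
a_5 = 2: 2889/646  (≤ bound)
a_6 = 8: 24476/5473  (≤ bound)
a_7 = 2: 51841/11592  (> 6196, stop)

24476/5473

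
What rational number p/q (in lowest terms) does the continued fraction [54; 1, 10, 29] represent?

a_0 = 54: 54/1
a_1 = 1: 55/1
a_2 = 10: 604/11
a_3 = 29: 17571/320

17571/320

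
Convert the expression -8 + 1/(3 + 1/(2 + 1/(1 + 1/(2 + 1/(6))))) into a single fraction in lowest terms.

-1325/172

Build up convergents one term at a time:
a_0 = -8: -8/1
a_1 = 3: -23/3
a_2 = 2: -54/7
a_3 = 1: -77/10
a_4 = 2: -208/27
a_5 = 6: -1325/172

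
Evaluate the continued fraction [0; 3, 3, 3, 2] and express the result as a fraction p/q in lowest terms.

23/76

a_0 = 0: 0/1
a_1 = 3: 1/3
a_2 = 3: 3/10
a_3 = 3: 10/33
a_4 = 2: 23/76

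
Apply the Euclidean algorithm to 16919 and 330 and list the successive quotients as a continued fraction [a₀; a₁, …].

[51; 3, 1, 2, 2, 2, 1, 3]

16919 = 51·330 + 89, so a_0 = 51
330 = 3·89 + 63, so a_1 = 3
89 = 1·63 + 26, so a_2 = 1
63 = 2·26 + 11, so a_3 = 2
26 = 2·11 + 4, so a_4 = 2
11 = 2·4 + 3, so a_5 = 2
4 = 1·3 + 1, so a_6 = 1
3 = 3·1 + 0, so a_7 = 3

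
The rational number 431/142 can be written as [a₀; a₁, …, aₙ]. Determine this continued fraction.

[3; 28, 2, 2]

Run the Euclidean algorithm, recording each quotient:
⌊431/142⌋ = 3, remainder 5
⌊142/5⌋ = 28, remainder 2
⌊5/2⌋ = 2, remainder 1
⌊2/1⌋ = 2, remainder 0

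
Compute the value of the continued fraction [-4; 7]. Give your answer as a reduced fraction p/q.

a_0 = -4: -4/1
a_1 = 7: -27/7

-27/7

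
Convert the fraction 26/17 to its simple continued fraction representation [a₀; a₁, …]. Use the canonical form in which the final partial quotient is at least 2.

[1; 1, 1, 8]

⌊26/17⌋ = 1, remainder 9
⌊17/9⌋ = 1, remainder 8
⌊9/8⌋ = 1, remainder 1
⌊8/1⌋ = 8, remainder 0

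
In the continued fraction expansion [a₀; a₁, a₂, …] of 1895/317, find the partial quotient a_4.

2

1895 = 5·317 + 310, so a_0 = 5
317 = 1·310 + 7, so a_1 = 1
310 = 44·7 + 2, so a_2 = 44
7 = 3·2 + 1, so a_3 = 3
2 = 2·1 + 0, so a_4 = 2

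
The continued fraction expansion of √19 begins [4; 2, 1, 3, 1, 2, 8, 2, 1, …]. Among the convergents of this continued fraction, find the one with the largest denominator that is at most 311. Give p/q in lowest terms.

a_0 = 4: 4/1  (≤ bound)
a_1 = 2: 9/2  (≤ bound)
a_2 = 1: 13/3  (≤ bound)
a_3 = 3: 48/11  (≤ bound)
a_4 = 1: 61/14  (≤ bound)
a_5 = 2: 170/39  (≤ bound)
a_6 = 8: 1421/326  (> 311, stop)

170/39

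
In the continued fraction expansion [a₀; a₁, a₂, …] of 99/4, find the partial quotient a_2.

3

99 ÷ 4 → quotient 24, remainder 3
4 ÷ 3 → quotient 1, remainder 1
3 ÷ 1 → quotient 3, remainder 0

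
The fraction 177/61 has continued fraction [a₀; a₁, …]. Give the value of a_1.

⌊177/61⌋ = 2, remainder 55
⌊61/55⌋ = 1, remainder 6

1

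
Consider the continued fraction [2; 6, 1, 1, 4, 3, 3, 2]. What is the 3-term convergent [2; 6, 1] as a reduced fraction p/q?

15/7

Starting at the tail and folding back:
Start with 1.
6 + 1/(1/1) = 6 + 1/1 = 7/1
2 + 1/(7/1) = 2 + 1/7 = 15/7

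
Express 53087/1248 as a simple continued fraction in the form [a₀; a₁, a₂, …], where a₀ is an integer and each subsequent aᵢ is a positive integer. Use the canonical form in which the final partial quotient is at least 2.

[42; 1, 1, 6, 7, 4, 3]

53087 ÷ 1248 → quotient 42, remainder 671
1248 ÷ 671 → quotient 1, remainder 577
671 ÷ 577 → quotient 1, remainder 94
577 ÷ 94 → quotient 6, remainder 13
94 ÷ 13 → quotient 7, remainder 3
13 ÷ 3 → quotient 4, remainder 1
3 ÷ 1 → quotient 3, remainder 0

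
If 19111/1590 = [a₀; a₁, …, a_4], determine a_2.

3

Apply division with remainder until the remainder is 0:
19111 = 12·1590 + 31, so a_0 = 12
1590 = 51·31 + 9, so a_1 = 51
31 = 3·9 + 4, so a_2 = 3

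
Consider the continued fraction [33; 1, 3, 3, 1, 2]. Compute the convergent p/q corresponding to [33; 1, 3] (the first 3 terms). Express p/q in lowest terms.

Starting at the tail and folding back:
Start with 3.
1 + 1/(3/1) = 1 + 1/3 = 4/3
33 + 1/(4/3) = 33 + 3/4 = 135/4

135/4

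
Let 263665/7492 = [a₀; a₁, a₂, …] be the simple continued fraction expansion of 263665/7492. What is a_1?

⌊263665/7492⌋ = 35, remainder 1445
⌊7492/1445⌋ = 5, remainder 267

5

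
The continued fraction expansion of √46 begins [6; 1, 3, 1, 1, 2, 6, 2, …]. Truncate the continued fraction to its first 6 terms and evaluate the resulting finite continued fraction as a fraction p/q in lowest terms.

Work from the innermost term outward:
Start with 2.
1 + 1/(2/1) = 1 + 1/2 = 3/2
1 + 1/(3/2) = 1 + 2/3 = 5/3
3 + 1/(5/3) = 3 + 3/5 = 18/5
1 + 1/(18/5) = 1 + 5/18 = 23/18
6 + 1/(23/18) = 6 + 18/23 = 156/23

156/23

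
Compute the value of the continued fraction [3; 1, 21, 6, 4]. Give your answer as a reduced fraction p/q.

a_0 = 3: 3/1
a_1 = 1: 4/1
a_2 = 21: 87/22
a_3 = 6: 526/133
a_4 = 4: 2191/554

2191/554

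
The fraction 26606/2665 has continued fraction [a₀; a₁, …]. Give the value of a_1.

Apply division with remainder until the remainder is 0:
⌊26606/2665⌋ = 9, remainder 2621
⌊2665/2621⌋ = 1, remainder 44

1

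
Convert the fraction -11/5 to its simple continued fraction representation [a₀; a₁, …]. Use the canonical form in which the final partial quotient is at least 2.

⌊-11/5⌋ = -3, remainder 4
⌊5/4⌋ = 1, remainder 1
⌊4/1⌋ = 4, remainder 0

[-3; 1, 4]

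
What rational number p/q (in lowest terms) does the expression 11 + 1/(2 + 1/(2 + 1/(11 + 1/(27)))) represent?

17607/1544

Compute successive convergents:
a_0 = 11: 11/1
a_1 = 2: 23/2
a_2 = 2: 57/5
a_3 = 11: 650/57
a_4 = 27: 17607/1544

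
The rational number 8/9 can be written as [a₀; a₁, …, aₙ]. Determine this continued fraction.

[0; 1, 8]

8 = 0·9 + 8, so a_0 = 0
9 = 1·8 + 1, so a_1 = 1
8 = 8·1 + 0, so a_2 = 8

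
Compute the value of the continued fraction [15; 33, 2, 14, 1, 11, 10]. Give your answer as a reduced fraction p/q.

1877651/124928

Collapse the nested fraction from the inside out:
Start with 10.
11 + 1/(10/1) = 11 + 1/10 = 111/10
1 + 1/(111/10) = 1 + 10/111 = 121/111
14 + 1/(121/111) = 14 + 111/121 = 1805/121
2 + 1/(1805/121) = 2 + 121/1805 = 3731/1805
33 + 1/(3731/1805) = 33 + 1805/3731 = 124928/3731
15 + 1/(124928/3731) = 15 + 3731/124928 = 1877651/124928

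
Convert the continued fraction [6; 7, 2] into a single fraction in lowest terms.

92/15

Start with 2.
7 + 1/(2/1) = 7 + 1/2 = 15/2
6 + 1/(15/2) = 6 + 2/15 = 92/15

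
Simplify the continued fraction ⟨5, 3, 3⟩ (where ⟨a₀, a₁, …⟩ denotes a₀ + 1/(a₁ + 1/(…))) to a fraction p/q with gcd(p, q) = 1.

Compute successive convergents:
a_0 = 5: 5/1
a_1 = 3: 16/3
a_2 = 3: 53/10

53/10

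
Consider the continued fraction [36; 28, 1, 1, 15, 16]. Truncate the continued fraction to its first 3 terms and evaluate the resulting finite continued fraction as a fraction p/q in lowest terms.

1045/29

Start with 1.
28 + 1/(1/1) = 28 + 1/1 = 29/1
36 + 1/(29/1) = 36 + 1/29 = 1045/29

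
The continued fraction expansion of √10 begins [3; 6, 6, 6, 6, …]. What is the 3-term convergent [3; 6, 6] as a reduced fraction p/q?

Start with 6.
6 + 1/(6/1) = 6 + 1/6 = 37/6
3 + 1/(37/6) = 3 + 6/37 = 117/37

117/37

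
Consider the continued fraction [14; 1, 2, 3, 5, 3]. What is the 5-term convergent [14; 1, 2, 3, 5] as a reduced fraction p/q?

779/53

a_0 = 14: 14/1
a_1 = 1: 15/1
a_2 = 2: 44/3
a_3 = 3: 147/10
a_4 = 5: 779/53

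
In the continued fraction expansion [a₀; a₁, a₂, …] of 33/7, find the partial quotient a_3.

33 = 4·7 + 5, so a_0 = 4
7 = 1·5 + 2, so a_1 = 1
5 = 2·2 + 1, so a_2 = 2
2 = 2·1 + 0, so a_3 = 2

2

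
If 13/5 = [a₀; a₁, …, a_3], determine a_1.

1

⌊13/5⌋ = 2, remainder 3
⌊5/3⌋ = 1, remainder 2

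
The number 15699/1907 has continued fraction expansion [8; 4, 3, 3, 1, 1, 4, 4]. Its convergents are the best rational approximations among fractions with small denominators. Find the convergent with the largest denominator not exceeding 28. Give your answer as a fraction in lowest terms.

107/13

a_0 = 8: 8/1  (≤ bound)
a_1 = 4: 33/4  (≤ bound)
a_2 = 3: 107/13  (≤ bound)
a_3 = 3: 354/43  (> 28, stop)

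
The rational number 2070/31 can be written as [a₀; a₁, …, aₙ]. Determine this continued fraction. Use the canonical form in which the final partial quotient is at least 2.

Apply division with remainder until the remainder is 0:
2070 = 66·31 + 24, so a_0 = 66
31 = 1·24 + 7, so a_1 = 1
24 = 3·7 + 3, so a_2 = 3
7 = 2·3 + 1, so a_3 = 2
3 = 3·1 + 0, so a_4 = 3

[66; 1, 3, 2, 3]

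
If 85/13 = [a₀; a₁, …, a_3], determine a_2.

85 ÷ 13 → quotient 6, remainder 7
13 ÷ 7 → quotient 1, remainder 6
7 ÷ 6 → quotient 1, remainder 1

1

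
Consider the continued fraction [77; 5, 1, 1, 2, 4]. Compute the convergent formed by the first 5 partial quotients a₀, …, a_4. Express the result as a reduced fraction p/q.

2161/28

Use the convergent recurrence hₖ = aₖ·hₖ₋₁ + hₖ₋₂ (and likewise for the denominators kₖ):
a_0 = 77: 77/1
a_1 = 5: 386/5
a_2 = 1: 463/6
a_3 = 1: 849/11
a_4 = 2: 2161/28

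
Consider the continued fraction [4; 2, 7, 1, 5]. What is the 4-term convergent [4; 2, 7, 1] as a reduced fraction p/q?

76/17

Use the convergent recurrence hₖ = aₖ·hₖ₋₁ + hₖ₋₂ (and likewise for the denominators kₖ):
a_0 = 4: 4/1
a_1 = 2: 9/2
a_2 = 7: 67/15
a_3 = 1: 76/17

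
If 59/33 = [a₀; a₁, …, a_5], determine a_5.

2

59 = 1·33 + 26, so a_0 = 1
33 = 1·26 + 7, so a_1 = 1
26 = 3·7 + 5, so a_2 = 3
7 = 1·5 + 2, so a_3 = 1
5 = 2·2 + 1, so a_4 = 2
2 = 2·1 + 0, so a_5 = 2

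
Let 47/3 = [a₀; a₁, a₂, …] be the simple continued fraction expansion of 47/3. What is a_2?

2

⌊47/3⌋ = 15, remainder 2
⌊3/2⌋ = 1, remainder 1
⌊2/1⌋ = 2, remainder 0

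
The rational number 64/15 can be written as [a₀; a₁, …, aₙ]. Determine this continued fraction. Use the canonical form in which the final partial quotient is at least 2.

64 = 4·15 + 4, so a_0 = 4
15 = 3·4 + 3, so a_1 = 3
4 = 1·3 + 1, so a_2 = 1
3 = 3·1 + 0, so a_3 = 3

[4; 3, 1, 3]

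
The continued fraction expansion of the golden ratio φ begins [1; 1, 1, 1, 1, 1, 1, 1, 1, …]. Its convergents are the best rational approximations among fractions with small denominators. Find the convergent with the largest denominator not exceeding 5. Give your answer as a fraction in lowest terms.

List convergents until the denominator exceeds the bound:
a_0 = 1: 1/1  (≤ bound)
a_1 = 1: 2/1  (≤ bound)
a_2 = 1: 3/2  (≤ bound)
a_3 = 1: 5/3  (≤ bound)
a_4 = 1: 8/5  (≤ bound)
a_5 = 1: 13/8  (> 5, stop)

8/5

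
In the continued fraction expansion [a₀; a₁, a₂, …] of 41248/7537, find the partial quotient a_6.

41248 = 5·7537 + 3563, so a_0 = 5
7537 = 2·3563 + 411, so a_1 = 2
3563 = 8·411 + 275, so a_2 = 8
411 = 1·275 + 136, so a_3 = 1
275 = 2·136 + 3, so a_4 = 2
136 = 45·3 + 1, so a_5 = 45
3 = 3·1 + 0, so a_6 = 3

3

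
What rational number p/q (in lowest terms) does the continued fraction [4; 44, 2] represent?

358/89

Start with 2.
44 + 1/(2/1) = 44 + 1/2 = 89/2
4 + 1/(89/2) = 4 + 2/89 = 358/89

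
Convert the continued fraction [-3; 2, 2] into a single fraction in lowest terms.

-13/5

Build up convergents one term at a time:
a_0 = -3: -3/1
a_1 = 2: -5/2
a_2 = 2: -13/5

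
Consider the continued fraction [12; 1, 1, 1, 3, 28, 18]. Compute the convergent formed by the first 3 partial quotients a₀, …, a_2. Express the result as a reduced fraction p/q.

25/2

Start with 1.
1 + 1/(1/1) = 1 + 1/1 = 2/1
12 + 1/(2/1) = 12 + 1/2 = 25/2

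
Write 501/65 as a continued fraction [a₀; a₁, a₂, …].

⌊501/65⌋ = 7, remainder 46
⌊65/46⌋ = 1, remainder 19
⌊46/19⌋ = 2, remainder 8
⌊19/8⌋ = 2, remainder 3
⌊8/3⌋ = 2, remainder 2
⌊3/2⌋ = 1, remainder 1
⌊2/1⌋ = 2, remainder 0

[7; 1, 2, 2, 2, 1, 2]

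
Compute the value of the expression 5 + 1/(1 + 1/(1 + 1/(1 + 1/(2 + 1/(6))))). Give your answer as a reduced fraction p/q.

287/51

a_0 = 5: 5/1
a_1 = 1: 6/1
a_2 = 1: 11/2
a_3 = 1: 17/3
a_4 = 2: 45/8
a_5 = 6: 287/51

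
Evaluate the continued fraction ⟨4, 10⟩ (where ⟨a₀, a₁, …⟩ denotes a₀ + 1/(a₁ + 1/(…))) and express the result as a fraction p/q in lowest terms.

Use the convergent recurrence hₖ = aₖ·hₖ₋₁ + hₖ₋₂ (and likewise for the denominators kₖ):
a_0 = 4: 4/1
a_1 = 10: 41/10

41/10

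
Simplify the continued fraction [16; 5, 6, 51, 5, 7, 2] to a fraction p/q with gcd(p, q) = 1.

a_0 = 16: 16/1
a_1 = 5: 81/5
a_2 = 6: 502/31
a_3 = 51: 25683/1586
a_4 = 5: 128917/7961
a_5 = 7: 928102/57313
a_6 = 2: 1985121/122587

1985121/122587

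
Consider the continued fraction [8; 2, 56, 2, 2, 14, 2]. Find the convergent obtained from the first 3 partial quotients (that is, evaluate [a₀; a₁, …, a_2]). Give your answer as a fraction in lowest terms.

a_0 = 8: 8/1
a_1 = 2: 17/2
a_2 = 56: 960/113

960/113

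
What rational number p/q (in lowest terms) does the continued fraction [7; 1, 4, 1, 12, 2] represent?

1253/160

a_0 = 7: 7/1
a_1 = 1: 8/1
a_2 = 4: 39/5
a_3 = 1: 47/6
a_4 = 12: 603/77
a_5 = 2: 1253/160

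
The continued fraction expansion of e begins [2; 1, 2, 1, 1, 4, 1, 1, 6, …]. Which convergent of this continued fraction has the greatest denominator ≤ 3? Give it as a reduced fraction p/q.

8/3

a_0 = 2: 2/1  (≤ bound)
a_1 = 1: 3/1  (≤ bound)
a_2 = 2: 8/3  (≤ bound)
a_3 = 1: 11/4  (> 3, stop)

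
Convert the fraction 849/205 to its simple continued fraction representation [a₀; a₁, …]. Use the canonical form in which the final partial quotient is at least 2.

[4; 7, 14, 2]

Apply division with remainder until the remainder is 0:
849 = 4·205 + 29, so a_0 = 4
205 = 7·29 + 2, so a_1 = 7
29 = 14·2 + 1, so a_2 = 14
2 = 2·1 + 0, so a_3 = 2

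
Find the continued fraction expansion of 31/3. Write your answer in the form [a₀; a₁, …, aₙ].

Run the Euclidean algorithm, recording each quotient:
31 = 10·3 + 1, so a_0 = 10
3 = 3·1 + 0, so a_1 = 3

[10; 3]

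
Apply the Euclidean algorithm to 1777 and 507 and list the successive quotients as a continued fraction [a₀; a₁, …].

Run the Euclidean algorithm, recording each quotient:
1777 ÷ 507 → quotient 3, remainder 256
507 ÷ 256 → quotient 1, remainder 251
256 ÷ 251 → quotient 1, remainder 5
251 ÷ 5 → quotient 50, remainder 1
5 ÷ 1 → quotient 5, remainder 0

[3; 1, 1, 50, 5]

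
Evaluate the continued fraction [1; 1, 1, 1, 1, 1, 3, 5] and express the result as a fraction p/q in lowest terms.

248/153

a_0 = 1: 1/1
a_1 = 1: 2/1
a_2 = 1: 3/2
a_3 = 1: 5/3
a_4 = 1: 8/5
a_5 = 1: 13/8
a_6 = 3: 47/29
a_7 = 5: 248/153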